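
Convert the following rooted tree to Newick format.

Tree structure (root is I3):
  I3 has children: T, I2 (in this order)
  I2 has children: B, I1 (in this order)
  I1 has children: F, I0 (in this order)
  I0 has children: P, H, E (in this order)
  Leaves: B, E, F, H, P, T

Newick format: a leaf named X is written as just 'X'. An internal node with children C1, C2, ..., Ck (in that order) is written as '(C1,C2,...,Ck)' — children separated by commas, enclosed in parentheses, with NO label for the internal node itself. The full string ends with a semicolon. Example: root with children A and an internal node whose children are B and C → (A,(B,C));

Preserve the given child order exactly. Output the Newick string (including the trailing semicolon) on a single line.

internal I3 with children ['T', 'I2']
  leaf 'T' → 'T'
  internal I2 with children ['B', 'I1']
    leaf 'B' → 'B'
    internal I1 with children ['F', 'I0']
      leaf 'F' → 'F'
      internal I0 with children ['P', 'H', 'E']
        leaf 'P' → 'P'
        leaf 'H' → 'H'
        leaf 'E' → 'E'
      → '(P,H,E)'
    → '(F,(P,H,E))'
  → '(B,(F,(P,H,E)))'
→ '(T,(B,(F,(P,H,E))))'
Final: (T,(B,(F,(P,H,E))));

Answer: (T,(B,(F,(P,H,E))));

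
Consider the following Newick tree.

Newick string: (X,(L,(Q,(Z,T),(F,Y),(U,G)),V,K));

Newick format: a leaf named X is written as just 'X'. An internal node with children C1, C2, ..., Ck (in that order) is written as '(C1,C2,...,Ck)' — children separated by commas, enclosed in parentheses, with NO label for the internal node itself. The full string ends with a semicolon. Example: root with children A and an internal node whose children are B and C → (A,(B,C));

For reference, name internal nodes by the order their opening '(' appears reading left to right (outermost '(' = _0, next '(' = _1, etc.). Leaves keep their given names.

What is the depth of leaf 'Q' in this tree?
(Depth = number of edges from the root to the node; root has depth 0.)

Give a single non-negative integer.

Answer: 3

Derivation:
Newick: (X,(L,(Q,(Z,T),(F,Y),(U,G)),V,K));
Naming internals by '(' encounter order: outermost '(' = _0, next = _1, ...
Query node: Q
Path from root: _0 -> _1 -> _2 -> Q
Depth of Q: 3 (number of edges from root)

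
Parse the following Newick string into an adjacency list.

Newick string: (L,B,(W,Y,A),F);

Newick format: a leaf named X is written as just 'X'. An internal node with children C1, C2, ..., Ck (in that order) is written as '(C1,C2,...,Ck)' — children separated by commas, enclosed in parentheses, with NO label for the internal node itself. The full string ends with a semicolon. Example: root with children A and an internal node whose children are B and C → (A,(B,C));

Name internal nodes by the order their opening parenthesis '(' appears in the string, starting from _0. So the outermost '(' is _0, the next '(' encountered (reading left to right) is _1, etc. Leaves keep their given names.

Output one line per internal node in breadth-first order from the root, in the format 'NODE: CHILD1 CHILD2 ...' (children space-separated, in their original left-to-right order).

Answer: _0: L B _1 F
_1: W Y A

Derivation:
Input: (L,B,(W,Y,A),F);
Scanning left-to-right, naming '(' by encounter order:
  pos 0: '(' -> open internal node _0 (depth 1)
  pos 5: '(' -> open internal node _1 (depth 2)
  pos 11: ')' -> close internal node _1 (now at depth 1)
  pos 14: ')' -> close internal node _0 (now at depth 0)
Total internal nodes: 2
BFS adjacency from root:
  _0: L B _1 F
  _1: W Y A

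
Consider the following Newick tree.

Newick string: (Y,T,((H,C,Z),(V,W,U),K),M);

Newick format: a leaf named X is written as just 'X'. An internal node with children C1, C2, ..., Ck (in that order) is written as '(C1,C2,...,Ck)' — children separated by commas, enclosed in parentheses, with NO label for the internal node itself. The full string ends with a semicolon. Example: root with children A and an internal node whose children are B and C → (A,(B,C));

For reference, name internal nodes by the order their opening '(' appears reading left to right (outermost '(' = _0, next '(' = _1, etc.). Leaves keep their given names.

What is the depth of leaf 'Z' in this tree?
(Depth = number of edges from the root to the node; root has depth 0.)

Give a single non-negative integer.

Newick: (Y,T,((H,C,Z),(V,W,U),K),M);
Naming internals by '(' encounter order: outermost '(' = _0, next = _1, ...
Query node: Z
Path from root: _0 -> _1 -> _2 -> Z
Depth of Z: 3 (number of edges from root)

Answer: 3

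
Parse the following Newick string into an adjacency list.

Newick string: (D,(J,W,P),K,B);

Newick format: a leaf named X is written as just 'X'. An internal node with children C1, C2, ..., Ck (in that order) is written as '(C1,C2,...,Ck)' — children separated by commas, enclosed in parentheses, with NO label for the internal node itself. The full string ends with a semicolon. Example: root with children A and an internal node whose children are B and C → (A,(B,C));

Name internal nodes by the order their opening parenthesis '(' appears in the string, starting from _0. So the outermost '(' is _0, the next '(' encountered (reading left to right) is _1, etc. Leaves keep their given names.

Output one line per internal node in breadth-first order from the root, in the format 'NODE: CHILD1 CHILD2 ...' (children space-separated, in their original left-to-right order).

Input: (D,(J,W,P),K,B);
Scanning left-to-right, naming '(' by encounter order:
  pos 0: '(' -> open internal node _0 (depth 1)
  pos 3: '(' -> open internal node _1 (depth 2)
  pos 9: ')' -> close internal node _1 (now at depth 1)
  pos 14: ')' -> close internal node _0 (now at depth 0)
Total internal nodes: 2
BFS adjacency from root:
  _0: D _1 K B
  _1: J W P

Answer: _0: D _1 K B
_1: J W P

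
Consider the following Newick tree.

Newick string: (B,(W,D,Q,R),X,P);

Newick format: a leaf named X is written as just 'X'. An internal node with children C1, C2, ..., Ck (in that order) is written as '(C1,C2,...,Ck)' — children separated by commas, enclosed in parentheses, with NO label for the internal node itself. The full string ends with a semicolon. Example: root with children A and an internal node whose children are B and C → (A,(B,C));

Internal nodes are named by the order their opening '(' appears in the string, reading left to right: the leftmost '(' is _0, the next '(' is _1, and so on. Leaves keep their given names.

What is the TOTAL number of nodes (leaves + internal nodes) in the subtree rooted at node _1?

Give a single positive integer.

Answer: 5

Derivation:
Newick: (B,(W,D,Q,R),X,P);
Locate _1: it is the '(' at position 3 (the 2nd '(' reading left to right).
Query: subtree rooted at _1
_1: subtree_size = 1 + 4
  W: subtree_size = 1 + 0
  D: subtree_size = 1 + 0
  Q: subtree_size = 1 + 0
  R: subtree_size = 1 + 0
Total subtree size of _1: 5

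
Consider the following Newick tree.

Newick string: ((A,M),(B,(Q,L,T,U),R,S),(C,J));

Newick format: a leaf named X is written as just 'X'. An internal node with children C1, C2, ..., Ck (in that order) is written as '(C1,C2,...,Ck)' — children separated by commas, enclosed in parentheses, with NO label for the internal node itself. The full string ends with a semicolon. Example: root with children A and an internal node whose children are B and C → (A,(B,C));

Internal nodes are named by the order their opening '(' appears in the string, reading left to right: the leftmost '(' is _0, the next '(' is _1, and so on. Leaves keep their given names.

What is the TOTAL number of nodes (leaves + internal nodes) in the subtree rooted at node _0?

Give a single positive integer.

Answer: 16

Derivation:
Newick: ((A,M),(B,(Q,L,T,U),R,S),(C,J));
Locate _0: it is the '(' at position 0 (the 1st '(' reading left to right).
Query: subtree rooted at _0
_0: subtree_size = 1 + 15
  _1: subtree_size = 1 + 2
    A: subtree_size = 1 + 0
    M: subtree_size = 1 + 0
  _2: subtree_size = 1 + 8
    B: subtree_size = 1 + 0
    _3: subtree_size = 1 + 4
      Q: subtree_size = 1 + 0
      L: subtree_size = 1 + 0
      T: subtree_size = 1 + 0
      U: subtree_size = 1 + 0
    R: subtree_size = 1 + 0
    S: subtree_size = 1 + 0
  _4: subtree_size = 1 + 2
    C: subtree_size = 1 + 0
    J: subtree_size = 1 + 0
Total subtree size of _0: 16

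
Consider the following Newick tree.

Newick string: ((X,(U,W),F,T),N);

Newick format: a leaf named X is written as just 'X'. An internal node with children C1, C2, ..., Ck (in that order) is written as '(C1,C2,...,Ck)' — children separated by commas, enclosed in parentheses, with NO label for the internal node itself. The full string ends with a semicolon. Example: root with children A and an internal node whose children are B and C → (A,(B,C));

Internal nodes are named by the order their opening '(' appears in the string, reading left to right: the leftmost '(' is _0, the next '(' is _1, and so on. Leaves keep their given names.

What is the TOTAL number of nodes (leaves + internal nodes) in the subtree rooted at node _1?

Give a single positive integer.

Answer: 7

Derivation:
Newick: ((X,(U,W),F,T),N);
Locate _1: it is the '(' at position 1 (the 2nd '(' reading left to right).
Query: subtree rooted at _1
_1: subtree_size = 1 + 6
  X: subtree_size = 1 + 0
  _2: subtree_size = 1 + 2
    U: subtree_size = 1 + 0
    W: subtree_size = 1 + 0
  F: subtree_size = 1 + 0
  T: subtree_size = 1 + 0
Total subtree size of _1: 7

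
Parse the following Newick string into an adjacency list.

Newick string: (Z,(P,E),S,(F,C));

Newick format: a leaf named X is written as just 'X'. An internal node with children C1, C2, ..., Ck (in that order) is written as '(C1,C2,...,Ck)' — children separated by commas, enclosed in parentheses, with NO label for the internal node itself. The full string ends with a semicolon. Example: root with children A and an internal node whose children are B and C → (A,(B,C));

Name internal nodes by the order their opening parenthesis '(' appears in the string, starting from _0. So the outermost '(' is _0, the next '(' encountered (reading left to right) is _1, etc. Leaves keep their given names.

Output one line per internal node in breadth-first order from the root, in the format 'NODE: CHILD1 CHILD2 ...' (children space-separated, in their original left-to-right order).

Input: (Z,(P,E),S,(F,C));
Scanning left-to-right, naming '(' by encounter order:
  pos 0: '(' -> open internal node _0 (depth 1)
  pos 3: '(' -> open internal node _1 (depth 2)
  pos 7: ')' -> close internal node _1 (now at depth 1)
  pos 11: '(' -> open internal node _2 (depth 2)
  pos 15: ')' -> close internal node _2 (now at depth 1)
  pos 16: ')' -> close internal node _0 (now at depth 0)
Total internal nodes: 3
BFS adjacency from root:
  _0: Z _1 S _2
  _1: P E
  _2: F C

Answer: _0: Z _1 S _2
_1: P E
_2: F C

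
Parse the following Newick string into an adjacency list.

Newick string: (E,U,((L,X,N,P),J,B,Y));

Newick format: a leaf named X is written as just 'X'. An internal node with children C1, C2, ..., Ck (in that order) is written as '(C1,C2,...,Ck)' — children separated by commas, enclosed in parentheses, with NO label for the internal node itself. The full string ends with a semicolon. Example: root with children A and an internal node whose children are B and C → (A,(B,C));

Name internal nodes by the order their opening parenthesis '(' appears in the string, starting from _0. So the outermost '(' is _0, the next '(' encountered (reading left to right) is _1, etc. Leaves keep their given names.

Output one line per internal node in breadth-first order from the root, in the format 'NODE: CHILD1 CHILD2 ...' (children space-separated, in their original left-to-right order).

Input: (E,U,((L,X,N,P),J,B,Y));
Scanning left-to-right, naming '(' by encounter order:
  pos 0: '(' -> open internal node _0 (depth 1)
  pos 5: '(' -> open internal node _1 (depth 2)
  pos 6: '(' -> open internal node _2 (depth 3)
  pos 14: ')' -> close internal node _2 (now at depth 2)
  pos 21: ')' -> close internal node _1 (now at depth 1)
  pos 22: ')' -> close internal node _0 (now at depth 0)
Total internal nodes: 3
BFS adjacency from root:
  _0: E U _1
  _1: _2 J B Y
  _2: L X N P

Answer: _0: E U _1
_1: _2 J B Y
_2: L X N P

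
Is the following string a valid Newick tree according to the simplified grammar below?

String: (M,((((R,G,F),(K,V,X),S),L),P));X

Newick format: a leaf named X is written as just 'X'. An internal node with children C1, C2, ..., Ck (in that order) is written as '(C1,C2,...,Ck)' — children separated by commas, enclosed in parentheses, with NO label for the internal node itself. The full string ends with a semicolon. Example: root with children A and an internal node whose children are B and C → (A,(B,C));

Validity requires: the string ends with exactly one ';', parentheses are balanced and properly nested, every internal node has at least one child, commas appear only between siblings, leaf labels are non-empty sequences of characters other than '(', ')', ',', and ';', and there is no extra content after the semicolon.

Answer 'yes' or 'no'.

Answer: no

Derivation:
Input: (M,((((R,G,F),(K,V,X),S),L),P));X
Paren balance: 6 '(' vs 6 ')' OK
Ends with single ';': False
Full parse: FAILS (must end with ;)
Valid: False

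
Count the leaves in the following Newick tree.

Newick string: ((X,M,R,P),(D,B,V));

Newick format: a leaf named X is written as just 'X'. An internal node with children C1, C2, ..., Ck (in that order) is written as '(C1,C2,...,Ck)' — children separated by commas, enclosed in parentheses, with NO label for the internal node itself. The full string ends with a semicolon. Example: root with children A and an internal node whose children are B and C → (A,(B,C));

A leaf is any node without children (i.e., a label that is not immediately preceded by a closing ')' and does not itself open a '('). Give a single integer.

Newick: ((X,M,R,P),(D,B,V));
Scan left-to-right; a leaf is any maximal label run not followed by '(':
  pos 2: leaf 'X' → count = 1
  pos 4: leaf 'M' → count = 2
  pos 6: leaf 'R' → count = 3
  pos 8: leaf 'P' → count = 4
  pos 12: leaf 'D' → count = 5
  pos 14: leaf 'B' → count = 6
  pos 16: leaf 'V' → count = 7
Total leaves: 7

Answer: 7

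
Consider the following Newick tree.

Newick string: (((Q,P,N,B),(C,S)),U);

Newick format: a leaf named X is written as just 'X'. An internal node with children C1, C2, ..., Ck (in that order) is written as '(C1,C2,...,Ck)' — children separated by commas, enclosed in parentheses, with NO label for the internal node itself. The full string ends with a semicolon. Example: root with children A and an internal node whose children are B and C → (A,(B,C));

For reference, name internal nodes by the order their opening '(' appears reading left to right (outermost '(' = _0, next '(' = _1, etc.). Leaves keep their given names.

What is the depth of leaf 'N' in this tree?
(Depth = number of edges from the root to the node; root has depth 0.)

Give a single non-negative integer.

Answer: 3

Derivation:
Newick: (((Q,P,N,B),(C,S)),U);
Naming internals by '(' encounter order: outermost '(' = _0, next = _1, ...
Query node: N
Path from root: _0 -> _1 -> _2 -> N
Depth of N: 3 (number of edges from root)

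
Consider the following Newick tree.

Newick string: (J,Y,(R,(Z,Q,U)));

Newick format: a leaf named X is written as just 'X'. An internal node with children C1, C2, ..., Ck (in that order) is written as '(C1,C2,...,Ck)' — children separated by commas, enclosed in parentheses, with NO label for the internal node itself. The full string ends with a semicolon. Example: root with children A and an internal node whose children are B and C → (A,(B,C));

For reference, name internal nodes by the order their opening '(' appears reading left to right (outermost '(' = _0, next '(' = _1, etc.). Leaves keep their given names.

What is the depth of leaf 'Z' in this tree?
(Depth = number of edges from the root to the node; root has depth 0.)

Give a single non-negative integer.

Answer: 3

Derivation:
Newick: (J,Y,(R,(Z,Q,U)));
Naming internals by '(' encounter order: outermost '(' = _0, next = _1, ...
Query node: Z
Path from root: _0 -> _1 -> _2 -> Z
Depth of Z: 3 (number of edges from root)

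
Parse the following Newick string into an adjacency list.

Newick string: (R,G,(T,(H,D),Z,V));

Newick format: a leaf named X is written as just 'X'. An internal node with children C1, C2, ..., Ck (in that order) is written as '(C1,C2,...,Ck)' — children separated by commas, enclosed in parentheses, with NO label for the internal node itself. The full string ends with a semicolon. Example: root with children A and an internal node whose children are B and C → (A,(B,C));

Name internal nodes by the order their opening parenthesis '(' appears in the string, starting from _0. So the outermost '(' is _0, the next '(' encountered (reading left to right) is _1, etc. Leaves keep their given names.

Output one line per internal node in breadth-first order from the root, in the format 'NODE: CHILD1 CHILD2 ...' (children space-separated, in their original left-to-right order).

Input: (R,G,(T,(H,D),Z,V));
Scanning left-to-right, naming '(' by encounter order:
  pos 0: '(' -> open internal node _0 (depth 1)
  pos 5: '(' -> open internal node _1 (depth 2)
  pos 8: '(' -> open internal node _2 (depth 3)
  pos 12: ')' -> close internal node _2 (now at depth 2)
  pos 17: ')' -> close internal node _1 (now at depth 1)
  pos 18: ')' -> close internal node _0 (now at depth 0)
Total internal nodes: 3
BFS adjacency from root:
  _0: R G _1
  _1: T _2 Z V
  _2: H D

Answer: _0: R G _1
_1: T _2 Z V
_2: H D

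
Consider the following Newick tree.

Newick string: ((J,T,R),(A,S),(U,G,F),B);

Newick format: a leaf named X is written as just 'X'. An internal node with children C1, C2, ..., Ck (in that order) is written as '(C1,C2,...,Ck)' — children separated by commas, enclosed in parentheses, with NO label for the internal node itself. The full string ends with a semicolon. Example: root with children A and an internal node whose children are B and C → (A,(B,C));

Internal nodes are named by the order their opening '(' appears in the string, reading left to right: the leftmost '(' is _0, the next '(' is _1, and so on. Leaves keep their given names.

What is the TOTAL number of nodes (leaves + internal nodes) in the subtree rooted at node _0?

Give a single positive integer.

Newick: ((J,T,R),(A,S),(U,G,F),B);
Locate _0: it is the '(' at position 0 (the 1st '(' reading left to right).
Query: subtree rooted at _0
_0: subtree_size = 1 + 12
  _1: subtree_size = 1 + 3
    J: subtree_size = 1 + 0
    T: subtree_size = 1 + 0
    R: subtree_size = 1 + 0
  _2: subtree_size = 1 + 2
    A: subtree_size = 1 + 0
    S: subtree_size = 1 + 0
  _3: subtree_size = 1 + 3
    U: subtree_size = 1 + 0
    G: subtree_size = 1 + 0
    F: subtree_size = 1 + 0
  B: subtree_size = 1 + 0
Total subtree size of _0: 13

Answer: 13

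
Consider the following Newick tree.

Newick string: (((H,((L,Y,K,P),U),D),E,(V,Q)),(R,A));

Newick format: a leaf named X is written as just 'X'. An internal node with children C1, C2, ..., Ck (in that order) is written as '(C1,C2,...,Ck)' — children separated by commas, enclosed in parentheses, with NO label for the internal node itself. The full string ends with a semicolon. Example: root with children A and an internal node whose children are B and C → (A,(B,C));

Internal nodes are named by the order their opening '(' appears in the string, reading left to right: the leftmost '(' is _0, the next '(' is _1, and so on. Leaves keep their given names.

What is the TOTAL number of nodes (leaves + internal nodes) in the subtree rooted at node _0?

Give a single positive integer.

Newick: (((H,((L,Y,K,P),U),D),E,(V,Q)),(R,A));
Locate _0: it is the '(' at position 0 (the 1st '(' reading left to right).
Query: subtree rooted at _0
_0: subtree_size = 1 + 18
  _1: subtree_size = 1 + 14
    _2: subtree_size = 1 + 9
      H: subtree_size = 1 + 0
      _3: subtree_size = 1 + 6
        _4: subtree_size = 1 + 4
          L: subtree_size = 1 + 0
          Y: subtree_size = 1 + 0
          K: subtree_size = 1 + 0
          P: subtree_size = 1 + 0
        U: subtree_size = 1 + 0
      D: subtree_size = 1 + 0
    E: subtree_size = 1 + 0
    _5: subtree_size = 1 + 2
      V: subtree_size = 1 + 0
      Q: subtree_size = 1 + 0
  _6: subtree_size = 1 + 2
    R: subtree_size = 1 + 0
    A: subtree_size = 1 + 0
Total subtree size of _0: 19

Answer: 19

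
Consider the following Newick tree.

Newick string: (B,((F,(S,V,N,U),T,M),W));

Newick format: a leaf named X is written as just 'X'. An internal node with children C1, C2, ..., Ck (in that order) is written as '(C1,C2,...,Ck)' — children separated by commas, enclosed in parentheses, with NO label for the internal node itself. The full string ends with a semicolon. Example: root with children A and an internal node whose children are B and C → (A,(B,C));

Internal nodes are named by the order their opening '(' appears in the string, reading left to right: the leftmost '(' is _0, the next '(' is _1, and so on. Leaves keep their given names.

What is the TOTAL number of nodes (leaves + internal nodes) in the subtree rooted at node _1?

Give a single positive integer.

Newick: (B,((F,(S,V,N,U),T,M),W));
Locate _1: it is the '(' at position 3 (the 2nd '(' reading left to right).
Query: subtree rooted at _1
_1: subtree_size = 1 + 10
  _2: subtree_size = 1 + 8
    F: subtree_size = 1 + 0
    _3: subtree_size = 1 + 4
      S: subtree_size = 1 + 0
      V: subtree_size = 1 + 0
      N: subtree_size = 1 + 0
      U: subtree_size = 1 + 0
    T: subtree_size = 1 + 0
    M: subtree_size = 1 + 0
  W: subtree_size = 1 + 0
Total subtree size of _1: 11

Answer: 11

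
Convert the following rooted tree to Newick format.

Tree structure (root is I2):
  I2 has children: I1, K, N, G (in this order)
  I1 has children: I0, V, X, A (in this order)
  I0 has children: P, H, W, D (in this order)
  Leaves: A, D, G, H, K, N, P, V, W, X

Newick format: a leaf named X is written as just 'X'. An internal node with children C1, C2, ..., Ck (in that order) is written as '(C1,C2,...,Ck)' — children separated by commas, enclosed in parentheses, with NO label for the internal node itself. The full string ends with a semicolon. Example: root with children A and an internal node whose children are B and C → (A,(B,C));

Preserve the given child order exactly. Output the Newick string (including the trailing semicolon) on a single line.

Answer: (((P,H,W,D),V,X,A),K,N,G);

Derivation:
internal I2 with children ['I1', 'K', 'N', 'G']
  internal I1 with children ['I0', 'V', 'X', 'A']
    internal I0 with children ['P', 'H', 'W', 'D']
      leaf 'P' → 'P'
      leaf 'H' → 'H'
      leaf 'W' → 'W'
      leaf 'D' → 'D'
    → '(P,H,W,D)'
    leaf 'V' → 'V'
    leaf 'X' → 'X'
    leaf 'A' → 'A'
  → '((P,H,W,D),V,X,A)'
  leaf 'K' → 'K'
  leaf 'N' → 'N'
  leaf 'G' → 'G'
→ '(((P,H,W,D),V,X,A),K,N,G)'
Final: (((P,H,W,D),V,X,A),K,N,G);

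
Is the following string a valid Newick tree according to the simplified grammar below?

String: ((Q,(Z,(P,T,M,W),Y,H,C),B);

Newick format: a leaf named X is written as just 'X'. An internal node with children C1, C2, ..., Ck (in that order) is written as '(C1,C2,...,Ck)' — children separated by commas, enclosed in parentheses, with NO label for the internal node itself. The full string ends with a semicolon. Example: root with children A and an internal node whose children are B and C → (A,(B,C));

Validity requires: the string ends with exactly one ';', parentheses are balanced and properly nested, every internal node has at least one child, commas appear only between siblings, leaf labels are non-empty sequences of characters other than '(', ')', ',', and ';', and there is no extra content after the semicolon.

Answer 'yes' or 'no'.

Answer: no

Derivation:
Input: ((Q,(Z,(P,T,M,W),Y,H,C),B);
Paren balance: 4 '(' vs 3 ')' MISMATCH
Ends with single ';': True
Full parse: FAILS (expected , or ) at pos 26)
Valid: False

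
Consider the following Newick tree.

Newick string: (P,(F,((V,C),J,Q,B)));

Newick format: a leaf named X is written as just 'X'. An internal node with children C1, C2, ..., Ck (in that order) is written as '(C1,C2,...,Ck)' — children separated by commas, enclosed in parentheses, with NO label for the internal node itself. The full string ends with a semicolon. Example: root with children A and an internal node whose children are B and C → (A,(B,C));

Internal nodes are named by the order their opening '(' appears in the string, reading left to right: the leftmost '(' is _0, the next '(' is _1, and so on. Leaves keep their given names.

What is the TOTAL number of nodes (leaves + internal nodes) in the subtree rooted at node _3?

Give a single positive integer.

Answer: 3

Derivation:
Newick: (P,(F,((V,C),J,Q,B)));
Locate _3: it is the '(' at position 7 (the 4th '(' reading left to right).
Query: subtree rooted at _3
_3: subtree_size = 1 + 2
  V: subtree_size = 1 + 0
  C: subtree_size = 1 + 0
Total subtree size of _3: 3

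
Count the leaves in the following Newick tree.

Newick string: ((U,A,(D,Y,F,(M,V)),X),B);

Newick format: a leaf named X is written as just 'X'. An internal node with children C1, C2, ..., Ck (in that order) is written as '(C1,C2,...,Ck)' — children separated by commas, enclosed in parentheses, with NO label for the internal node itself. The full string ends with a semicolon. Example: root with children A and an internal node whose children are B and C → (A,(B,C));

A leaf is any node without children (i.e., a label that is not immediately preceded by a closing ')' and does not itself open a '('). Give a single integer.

Answer: 9

Derivation:
Newick: ((U,A,(D,Y,F,(M,V)),X),B);
Scan left-to-right; a leaf is any maximal label run not followed by '(':
  pos 2: leaf 'U' → count = 1
  pos 4: leaf 'A' → count = 2
  pos 7: leaf 'D' → count = 3
  pos 9: leaf 'Y' → count = 4
  pos 11: leaf 'F' → count = 5
  pos 14: leaf 'M' → count = 6
  pos 16: leaf 'V' → count = 7
  pos 20: leaf 'X' → count = 8
  pos 23: leaf 'B' → count = 9
Total leaves: 9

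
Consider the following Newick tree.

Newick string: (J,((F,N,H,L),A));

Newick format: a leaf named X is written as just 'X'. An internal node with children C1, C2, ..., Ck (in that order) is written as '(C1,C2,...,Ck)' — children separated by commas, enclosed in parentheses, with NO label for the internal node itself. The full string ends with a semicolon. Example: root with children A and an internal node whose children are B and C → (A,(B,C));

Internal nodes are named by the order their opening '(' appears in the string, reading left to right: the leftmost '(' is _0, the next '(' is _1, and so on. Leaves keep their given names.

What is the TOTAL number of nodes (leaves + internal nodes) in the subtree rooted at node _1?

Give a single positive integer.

Answer: 7

Derivation:
Newick: (J,((F,N,H,L),A));
Locate _1: it is the '(' at position 3 (the 2nd '(' reading left to right).
Query: subtree rooted at _1
_1: subtree_size = 1 + 6
  _2: subtree_size = 1 + 4
    F: subtree_size = 1 + 0
    N: subtree_size = 1 + 0
    H: subtree_size = 1 + 0
    L: subtree_size = 1 + 0
  A: subtree_size = 1 + 0
Total subtree size of _1: 7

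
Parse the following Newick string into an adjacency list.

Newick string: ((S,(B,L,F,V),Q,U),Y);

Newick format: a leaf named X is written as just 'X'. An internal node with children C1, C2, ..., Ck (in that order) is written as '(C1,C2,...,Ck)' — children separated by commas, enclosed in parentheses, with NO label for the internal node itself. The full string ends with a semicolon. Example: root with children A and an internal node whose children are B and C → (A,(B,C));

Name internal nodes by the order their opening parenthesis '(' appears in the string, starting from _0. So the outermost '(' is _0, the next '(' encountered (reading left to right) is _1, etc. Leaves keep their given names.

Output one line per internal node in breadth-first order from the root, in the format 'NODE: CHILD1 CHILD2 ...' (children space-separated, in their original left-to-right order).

Input: ((S,(B,L,F,V),Q,U),Y);
Scanning left-to-right, naming '(' by encounter order:
  pos 0: '(' -> open internal node _0 (depth 1)
  pos 1: '(' -> open internal node _1 (depth 2)
  pos 4: '(' -> open internal node _2 (depth 3)
  pos 12: ')' -> close internal node _2 (now at depth 2)
  pos 17: ')' -> close internal node _1 (now at depth 1)
  pos 20: ')' -> close internal node _0 (now at depth 0)
Total internal nodes: 3
BFS adjacency from root:
  _0: _1 Y
  _1: S _2 Q U
  _2: B L F V

Answer: _0: _1 Y
_1: S _2 Q U
_2: B L F V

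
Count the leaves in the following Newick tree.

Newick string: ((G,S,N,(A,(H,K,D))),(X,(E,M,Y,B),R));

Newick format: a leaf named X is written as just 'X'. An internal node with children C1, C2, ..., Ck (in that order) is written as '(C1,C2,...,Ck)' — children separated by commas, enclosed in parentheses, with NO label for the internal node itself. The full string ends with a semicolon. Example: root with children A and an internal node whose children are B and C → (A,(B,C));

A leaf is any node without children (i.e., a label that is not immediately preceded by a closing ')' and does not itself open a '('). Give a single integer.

Answer: 13

Derivation:
Newick: ((G,S,N,(A,(H,K,D))),(X,(E,M,Y,B),R));
Scan left-to-right; a leaf is any maximal label run not followed by '(':
  pos 2: leaf 'G' → count = 1
  pos 4: leaf 'S' → count = 2
  pos 6: leaf 'N' → count = 3
  pos 9: leaf 'A' → count = 4
  pos 12: leaf 'H' → count = 5
  pos 14: leaf 'K' → count = 6
  pos 16: leaf 'D' → count = 7
  pos 22: leaf 'X' → count = 8
  pos 25: leaf 'E' → count = 9
  pos 27: leaf 'M' → count = 10
  pos 29: leaf 'Y' → count = 11
  pos 31: leaf 'B' → count = 12
  pos 34: leaf 'R' → count = 13
Total leaves: 13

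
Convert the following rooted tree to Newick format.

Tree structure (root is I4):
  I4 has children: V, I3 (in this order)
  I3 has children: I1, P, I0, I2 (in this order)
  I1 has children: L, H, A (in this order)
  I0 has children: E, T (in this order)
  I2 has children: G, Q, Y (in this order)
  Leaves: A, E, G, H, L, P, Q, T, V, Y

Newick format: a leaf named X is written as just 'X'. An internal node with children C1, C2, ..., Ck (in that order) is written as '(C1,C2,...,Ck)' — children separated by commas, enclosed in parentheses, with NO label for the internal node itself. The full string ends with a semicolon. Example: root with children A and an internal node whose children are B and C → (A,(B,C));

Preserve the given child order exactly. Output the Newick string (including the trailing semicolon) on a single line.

internal I4 with children ['V', 'I3']
  leaf 'V' → 'V'
  internal I3 with children ['I1', 'P', 'I0', 'I2']
    internal I1 with children ['L', 'H', 'A']
      leaf 'L' → 'L'
      leaf 'H' → 'H'
      leaf 'A' → 'A'
    → '(L,H,A)'
    leaf 'P' → 'P'
    internal I0 with children ['E', 'T']
      leaf 'E' → 'E'
      leaf 'T' → 'T'
    → '(E,T)'
    internal I2 with children ['G', 'Q', 'Y']
      leaf 'G' → 'G'
      leaf 'Q' → 'Q'
      leaf 'Y' → 'Y'
    → '(G,Q,Y)'
  → '((L,H,A),P,(E,T),(G,Q,Y))'
→ '(V,((L,H,A),P,(E,T),(G,Q,Y)))'
Final: (V,((L,H,A),P,(E,T),(G,Q,Y)));

Answer: (V,((L,H,A),P,(E,T),(G,Q,Y)));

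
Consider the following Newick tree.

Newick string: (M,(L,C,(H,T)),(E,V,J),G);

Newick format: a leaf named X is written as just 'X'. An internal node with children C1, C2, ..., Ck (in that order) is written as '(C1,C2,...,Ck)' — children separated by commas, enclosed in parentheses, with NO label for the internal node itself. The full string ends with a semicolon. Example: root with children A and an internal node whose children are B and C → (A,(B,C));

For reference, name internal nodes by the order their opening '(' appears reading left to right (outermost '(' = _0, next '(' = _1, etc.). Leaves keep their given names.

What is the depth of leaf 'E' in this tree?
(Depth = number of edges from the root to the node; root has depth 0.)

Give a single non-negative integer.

Answer: 2

Derivation:
Newick: (M,(L,C,(H,T)),(E,V,J),G);
Naming internals by '(' encounter order: outermost '(' = _0, next = _1, ...
Query node: E
Path from root: _0 -> _3 -> E
Depth of E: 2 (number of edges from root)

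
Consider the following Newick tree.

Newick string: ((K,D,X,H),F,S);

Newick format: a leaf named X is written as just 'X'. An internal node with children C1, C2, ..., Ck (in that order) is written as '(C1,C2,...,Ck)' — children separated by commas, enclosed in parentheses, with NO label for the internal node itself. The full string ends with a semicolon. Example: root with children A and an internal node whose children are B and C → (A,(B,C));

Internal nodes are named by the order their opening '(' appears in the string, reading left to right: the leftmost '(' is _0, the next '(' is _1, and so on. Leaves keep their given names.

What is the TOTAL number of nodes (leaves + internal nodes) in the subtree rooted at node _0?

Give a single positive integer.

Answer: 8

Derivation:
Newick: ((K,D,X,H),F,S);
Locate _0: it is the '(' at position 0 (the 1st '(' reading left to right).
Query: subtree rooted at _0
_0: subtree_size = 1 + 7
  _1: subtree_size = 1 + 4
    K: subtree_size = 1 + 0
    D: subtree_size = 1 + 0
    X: subtree_size = 1 + 0
    H: subtree_size = 1 + 0
  F: subtree_size = 1 + 0
  S: subtree_size = 1 + 0
Total subtree size of _0: 8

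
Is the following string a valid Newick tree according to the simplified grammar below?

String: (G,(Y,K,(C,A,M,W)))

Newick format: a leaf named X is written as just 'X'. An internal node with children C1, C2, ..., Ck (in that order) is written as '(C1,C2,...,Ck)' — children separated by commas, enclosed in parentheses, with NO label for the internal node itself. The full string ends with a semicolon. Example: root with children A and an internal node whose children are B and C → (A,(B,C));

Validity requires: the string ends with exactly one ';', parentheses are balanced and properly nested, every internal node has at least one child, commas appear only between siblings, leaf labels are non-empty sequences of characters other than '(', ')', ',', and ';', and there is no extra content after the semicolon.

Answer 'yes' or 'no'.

Input: (G,(Y,K,(C,A,M,W)))
Paren balance: 3 '(' vs 3 ')' OK
Ends with single ';': False
Full parse: FAILS (must end with ;)
Valid: False

Answer: no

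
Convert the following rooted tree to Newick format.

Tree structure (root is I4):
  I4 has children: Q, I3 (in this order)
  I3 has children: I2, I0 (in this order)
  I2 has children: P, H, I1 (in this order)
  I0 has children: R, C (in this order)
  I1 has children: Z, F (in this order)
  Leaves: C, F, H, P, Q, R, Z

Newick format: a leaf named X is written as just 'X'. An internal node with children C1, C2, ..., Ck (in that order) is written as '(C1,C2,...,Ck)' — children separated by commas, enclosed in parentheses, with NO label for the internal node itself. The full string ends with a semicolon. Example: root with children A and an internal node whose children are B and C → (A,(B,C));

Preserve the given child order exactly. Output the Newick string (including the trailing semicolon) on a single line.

internal I4 with children ['Q', 'I3']
  leaf 'Q' → 'Q'
  internal I3 with children ['I2', 'I0']
    internal I2 with children ['P', 'H', 'I1']
      leaf 'P' → 'P'
      leaf 'H' → 'H'
      internal I1 with children ['Z', 'F']
        leaf 'Z' → 'Z'
        leaf 'F' → 'F'
      → '(Z,F)'
    → '(P,H,(Z,F))'
    internal I0 with children ['R', 'C']
      leaf 'R' → 'R'
      leaf 'C' → 'C'
    → '(R,C)'
  → '((P,H,(Z,F)),(R,C))'
→ '(Q,((P,H,(Z,F)),(R,C)))'
Final: (Q,((P,H,(Z,F)),(R,C)));

Answer: (Q,((P,H,(Z,F)),(R,C)));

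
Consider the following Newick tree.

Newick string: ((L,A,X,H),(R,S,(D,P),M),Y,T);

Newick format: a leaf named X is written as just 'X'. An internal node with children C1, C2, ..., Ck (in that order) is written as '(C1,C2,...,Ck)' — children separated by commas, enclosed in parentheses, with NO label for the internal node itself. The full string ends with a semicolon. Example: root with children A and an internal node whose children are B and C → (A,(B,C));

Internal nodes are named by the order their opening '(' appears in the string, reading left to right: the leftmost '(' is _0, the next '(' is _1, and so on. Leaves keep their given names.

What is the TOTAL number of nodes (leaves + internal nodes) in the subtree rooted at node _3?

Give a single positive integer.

Newick: ((L,A,X,H),(R,S,(D,P),M),Y,T);
Locate _3: it is the '(' at position 16 (the 4th '(' reading left to right).
Query: subtree rooted at _3
_3: subtree_size = 1 + 2
  D: subtree_size = 1 + 0
  P: subtree_size = 1 + 0
Total subtree size of _3: 3

Answer: 3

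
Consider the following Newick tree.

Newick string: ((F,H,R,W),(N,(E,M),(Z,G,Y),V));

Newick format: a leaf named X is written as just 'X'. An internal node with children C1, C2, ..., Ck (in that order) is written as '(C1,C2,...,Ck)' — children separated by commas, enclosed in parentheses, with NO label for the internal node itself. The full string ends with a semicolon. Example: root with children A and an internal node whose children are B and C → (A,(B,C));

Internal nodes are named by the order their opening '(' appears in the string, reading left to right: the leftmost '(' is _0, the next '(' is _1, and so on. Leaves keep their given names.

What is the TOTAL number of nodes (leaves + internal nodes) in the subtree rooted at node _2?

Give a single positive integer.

Newick: ((F,H,R,W),(N,(E,M),(Z,G,Y),V));
Locate _2: it is the '(' at position 11 (the 3rd '(' reading left to right).
Query: subtree rooted at _2
_2: subtree_size = 1 + 9
  N: subtree_size = 1 + 0
  _3: subtree_size = 1 + 2
    E: subtree_size = 1 + 0
    M: subtree_size = 1 + 0
  _4: subtree_size = 1 + 3
    Z: subtree_size = 1 + 0
    G: subtree_size = 1 + 0
    Y: subtree_size = 1 + 0
  V: subtree_size = 1 + 0
Total subtree size of _2: 10

Answer: 10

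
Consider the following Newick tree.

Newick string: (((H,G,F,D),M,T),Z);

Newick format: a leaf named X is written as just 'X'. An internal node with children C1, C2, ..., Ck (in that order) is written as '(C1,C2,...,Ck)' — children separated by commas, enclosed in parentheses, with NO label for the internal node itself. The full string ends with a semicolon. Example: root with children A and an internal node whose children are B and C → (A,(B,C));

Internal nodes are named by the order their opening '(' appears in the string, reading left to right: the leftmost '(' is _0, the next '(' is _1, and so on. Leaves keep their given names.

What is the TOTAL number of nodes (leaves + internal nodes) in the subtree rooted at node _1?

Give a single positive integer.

Answer: 8

Derivation:
Newick: (((H,G,F,D),M,T),Z);
Locate _1: it is the '(' at position 1 (the 2nd '(' reading left to right).
Query: subtree rooted at _1
_1: subtree_size = 1 + 7
  _2: subtree_size = 1 + 4
    H: subtree_size = 1 + 0
    G: subtree_size = 1 + 0
    F: subtree_size = 1 + 0
    D: subtree_size = 1 + 0
  M: subtree_size = 1 + 0
  T: subtree_size = 1 + 0
Total subtree size of _1: 8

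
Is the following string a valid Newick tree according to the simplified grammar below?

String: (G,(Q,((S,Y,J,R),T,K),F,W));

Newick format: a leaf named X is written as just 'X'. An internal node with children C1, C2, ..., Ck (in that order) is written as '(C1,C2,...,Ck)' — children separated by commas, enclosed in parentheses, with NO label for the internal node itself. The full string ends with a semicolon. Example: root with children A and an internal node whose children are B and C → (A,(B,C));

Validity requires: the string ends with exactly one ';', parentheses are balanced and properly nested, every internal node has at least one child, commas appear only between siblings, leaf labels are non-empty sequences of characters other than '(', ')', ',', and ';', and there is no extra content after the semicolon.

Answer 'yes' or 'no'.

Input: (G,(Q,((S,Y,J,R),T,K),F,W));
Paren balance: 4 '(' vs 4 ')' OK
Ends with single ';': True
Full parse: OK
Valid: True

Answer: yes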